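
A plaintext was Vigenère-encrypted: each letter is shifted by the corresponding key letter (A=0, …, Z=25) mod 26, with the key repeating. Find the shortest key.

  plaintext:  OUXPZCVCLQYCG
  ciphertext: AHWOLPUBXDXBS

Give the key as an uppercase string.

  i= 0: A-O = 12 → M
  i= 1: H-U = 13 → N
  i= 2: W-X = 25 → Z
  i= 3: O-P = 25 → Z
  i= 4: L-Z = 12 → M
  i= 5: P-C = 13 → N
  i= 6: U-V = 25 → Z
  i= 7: B-C = 25 → Z
  i= 8: X-L = 12 → M
  i= 9: D-Q = 13 → N
  i=10: X-Y = 25 → Z
  i=11: B-C = 25 → Z
  i=12: S-G = 12 → M
  shifts repeat with period 4: MNZZ

MNZZ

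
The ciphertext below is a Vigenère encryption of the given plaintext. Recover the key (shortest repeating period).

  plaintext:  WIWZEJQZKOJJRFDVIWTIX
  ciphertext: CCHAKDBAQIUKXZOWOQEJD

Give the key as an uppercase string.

  i= 0: C-W =  6 → G
  i= 1: C-I = 20 → U
  i= 2: H-W = 11 → L
  i= 3: A-Z =  1 → B
  i= 4: K-E =  6 → G
  i= 5: D-J = 20 → U
  i= 6: B-Q = 11 → L
  i= 7: A-Z =  1 → B
  i= 8: Q-K =  6 → G
  i= 9: I-O = 20 → U
  i=10: U-J = 11 → L
  i=11: K-J =  1 → B
  i=12: X-R =  6 → G
  i=13: Z-F = 20 → U
  i=14: O-D = 11 → L
  i=15: W-V =  1 → B
  i=16: O-I =  6 → G
  i=17: Q-W = 20 → U
  i=18: E-T = 11 → L
  i=19: J-I =  1 → B
  i=20: D-X =  6 → G
  shifts repeat with period 4: GULB

GULB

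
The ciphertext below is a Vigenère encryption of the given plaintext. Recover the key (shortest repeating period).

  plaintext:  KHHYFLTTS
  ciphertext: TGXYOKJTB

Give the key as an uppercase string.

JZQA

  i= 0: T-K =  9 → J
  i= 1: G-H = 25 → Z
  i= 2: X-H = 16 → Q
  i= 3: Y-Y =  0 → A
  i= 4: O-F =  9 → J
  i= 5: K-L = 25 → Z
  i= 6: J-T = 16 → Q
  i= 7: T-T =  0 → A
  i= 8: B-S =  9 → J
  shifts repeat with period 4: JZQA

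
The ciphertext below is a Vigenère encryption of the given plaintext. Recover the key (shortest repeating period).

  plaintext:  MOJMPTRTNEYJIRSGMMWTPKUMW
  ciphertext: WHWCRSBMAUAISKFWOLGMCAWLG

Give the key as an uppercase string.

  i= 0: W-M = 10 → K
  i= 1: H-O = 19 → T
  i= 2: W-J = 13 → N
  i= 3: C-M = 16 → Q
  i= 4: R-P =  2 → C
  i= 5: S-T = 25 → Z
  i= 6: B-R = 10 → K
  i= 7: M-T = 19 → T
  i= 8: A-N = 13 → N
  i= 9: U-E = 16 → Q
  i=10: A-Y =  2 → C
  i=11: I-J = 25 → Z
  i=12: S-I = 10 → K
  i=13: K-R = 19 → T
  i=14: F-S = 13 → N
  i=15: W-G = 16 → Q
  i=16: O-M =  2 → C
  i=17: L-M = 25 → Z
  i=18: G-W = 10 → K
  i=19: M-T = 19 → T
  i=20: C-P = 13 → N
  i=21: A-K = 16 → Q
  i=22: W-U =  2 → C
  i=23: L-M = 25 → Z
  i=24: G-W = 10 → K
  shifts repeat with period 6: KTNQCZ

KTNQCZ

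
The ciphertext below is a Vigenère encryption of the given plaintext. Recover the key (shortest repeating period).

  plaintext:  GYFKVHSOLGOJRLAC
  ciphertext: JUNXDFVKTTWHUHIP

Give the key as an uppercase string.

DWINIY

  i= 0: J-G =  3 → D
  i= 1: U-Y = 22 → W
  i= 2: N-F =  8 → I
  i= 3: X-K = 13 → N
  i= 4: D-V =  8 → I
  i= 5: F-H = 24 → Y
  i= 6: V-S =  3 → D
  i= 7: K-O = 22 → W
  i= 8: T-L =  8 → I
  i= 9: T-G = 13 → N
  i=10: W-O =  8 → I
  i=11: H-J = 24 → Y
  i=12: U-R =  3 → D
  i=13: H-L = 22 → W
  i=14: I-A =  8 → I
  i=15: P-C = 13 → N
  shifts repeat with period 6: DWINIY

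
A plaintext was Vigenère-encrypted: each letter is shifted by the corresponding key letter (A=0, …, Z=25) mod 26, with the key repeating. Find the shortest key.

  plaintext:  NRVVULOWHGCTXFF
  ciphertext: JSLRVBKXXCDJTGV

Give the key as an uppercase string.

  i= 0: J-N = 22 → W
  i= 1: S-R =  1 → B
  i= 2: L-V = 16 → Q
  i= 3: R-V = 22 → W
  i= 4: V-U =  1 → B
  i= 5: B-L = 16 → Q
  i= 6: K-O = 22 → W
  i= 7: X-W =  1 → B
  i= 8: X-H = 16 → Q
  i= 9: C-G = 22 → W
  i=10: D-C =  1 → B
  i=11: J-T = 16 → Q
  i=12: T-X = 22 → W
  i=13: G-F =  1 → B
  i=14: V-F = 16 → Q
  shifts repeat with period 3: WBQ

WBQ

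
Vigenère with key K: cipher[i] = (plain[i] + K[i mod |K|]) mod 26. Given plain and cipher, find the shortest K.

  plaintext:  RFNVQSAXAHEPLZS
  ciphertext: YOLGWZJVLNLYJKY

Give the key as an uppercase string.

  i= 0: Y-R =  7 → H
  i= 1: O-F =  9 → J
  i= 2: L-N = 24 → Y
  i= 3: G-V = 11 → L
  i= 4: W-Q =  6 → G
  i= 5: Z-S =  7 → H
  i= 6: J-A =  9 → J
  i= 7: V-X = 24 → Y
  i= 8: L-A = 11 → L
  i= 9: N-H =  6 → G
  i=10: L-E =  7 → H
  i=11: Y-P =  9 → J
  i=12: J-L = 24 → Y
  i=13: K-Z = 11 → L
  i=14: Y-S =  6 → G
  shifts repeat with period 5: HJYLG

HJYLG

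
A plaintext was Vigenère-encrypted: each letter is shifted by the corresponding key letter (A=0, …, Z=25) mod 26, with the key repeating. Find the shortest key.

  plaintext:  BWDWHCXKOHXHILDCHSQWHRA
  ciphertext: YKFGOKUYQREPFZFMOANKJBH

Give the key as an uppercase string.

  i= 0: Y-B = 23 → X
  i= 1: K-W = 14 → O
  i= 2: F-D =  2 → C
  i= 3: G-W = 10 → K
  i= 4: O-H =  7 → H
  i= 5: K-C =  8 → I
  i= 6: U-X = 23 → X
  i= 7: Y-K = 14 → O
  i= 8: Q-O =  2 → C
  i= 9: R-H = 10 → K
  i=10: E-X =  7 → H
  i=11: P-H =  8 → I
  i=12: F-I = 23 → X
  i=13: Z-L = 14 → O
  i=14: F-D =  2 → C
  i=15: M-C = 10 → K
  i=16: O-H =  7 → H
  i=17: A-S =  8 → I
  i=18: N-Q = 23 → X
  i=19: K-W = 14 → O
  i=20: J-H =  2 → C
  i=21: B-R = 10 → K
  i=22: H-A =  7 → H
  shifts repeat with period 6: XOCKHI

XOCKHI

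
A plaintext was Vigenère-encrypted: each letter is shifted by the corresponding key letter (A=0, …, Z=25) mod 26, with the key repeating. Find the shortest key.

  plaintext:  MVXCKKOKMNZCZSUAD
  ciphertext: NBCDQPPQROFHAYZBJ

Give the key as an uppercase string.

BGF

  i= 0: N-M =  1 → B
  i= 1: B-V =  6 → G
  i= 2: C-X =  5 → F
  i= 3: D-C =  1 → B
  i= 4: Q-K =  6 → G
  i= 5: P-K =  5 → F
  i= 6: P-O =  1 → B
  i= 7: Q-K =  6 → G
  i= 8: R-M =  5 → F
  i= 9: O-N =  1 → B
  i=10: F-Z =  6 → G
  i=11: H-C =  5 → F
  i=12: A-Z =  1 → B
  i=13: Y-S =  6 → G
  i=14: Z-U =  5 → F
  i=15: B-A =  1 → B
  i=16: J-D =  6 → G
  shifts repeat with period 3: BGF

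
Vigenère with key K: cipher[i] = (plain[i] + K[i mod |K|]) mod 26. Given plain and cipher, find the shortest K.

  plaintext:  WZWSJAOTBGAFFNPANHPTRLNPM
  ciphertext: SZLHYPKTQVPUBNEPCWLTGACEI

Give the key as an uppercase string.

WAPPPP

  i= 0: S-W = 22 → W
  i= 1: Z-Z =  0 → A
  i= 2: L-W = 15 → P
  i= 3: H-S = 15 → P
  i= 4: Y-J = 15 → P
  i= 5: P-A = 15 → P
  i= 6: K-O = 22 → W
  i= 7: T-T =  0 → A
  i= 8: Q-B = 15 → P
  i= 9: V-G = 15 → P
  i=10: P-A = 15 → P
  i=11: U-F = 15 → P
  i=12: B-F = 22 → W
  i=13: N-N =  0 → A
  i=14: E-P = 15 → P
  i=15: P-A = 15 → P
  i=16: C-N = 15 → P
  i=17: W-H = 15 → P
  i=18: L-P = 22 → W
  i=19: T-T =  0 → A
  i=20: G-R = 15 → P
  i=21: A-L = 15 → P
  i=22: C-N = 15 → P
  i=23: E-P = 15 → P
  i=24: I-M = 22 → W
  shifts repeat with period 6: WAPPPP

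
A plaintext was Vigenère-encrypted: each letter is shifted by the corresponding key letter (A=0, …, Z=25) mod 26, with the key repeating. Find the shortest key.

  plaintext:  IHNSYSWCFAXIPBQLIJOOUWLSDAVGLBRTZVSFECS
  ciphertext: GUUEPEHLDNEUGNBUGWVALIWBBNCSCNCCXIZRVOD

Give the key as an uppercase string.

YNHMRMLJ

  i= 0: G-I = 24 → Y
  i= 1: U-H = 13 → N
  i= 2: U-N =  7 → H
  i= 3: E-S = 12 → M
  i= 4: P-Y = 17 → R
  i= 5: E-S = 12 → M
  i= 6: H-W = 11 → L
  i= 7: L-C =  9 → J
  i= 8: D-F = 24 → Y
  i= 9: N-A = 13 → N
  i=10: E-X =  7 → H
  i=11: U-I = 12 → M
  i=12: G-P = 17 → R
  i=13: N-B = 12 → M
  i=14: B-Q = 11 → L
  i=15: U-L =  9 → J
  i=16: G-I = 24 → Y
  i=17: W-J = 13 → N
  i=18: V-O =  7 → H
  i=19: A-O = 12 → M
  i=20: L-U = 17 → R
  i=21: I-W = 12 → M
  i=22: W-L = 11 → L
  i=23: B-S =  9 → J
  i=24: B-D = 24 → Y
  i=25: N-A = 13 → N
  i=26: C-V =  7 → H
  i=27: S-G = 12 → M
  i=28: C-L = 17 → R
  i=29: N-B = 12 → M
  i=30: C-R = 11 → L
  i=31: C-T =  9 → J
  i=32: X-Z = 24 → Y
  i=33: I-V = 13 → N
  i=34: Z-S =  7 → H
  i=35: R-F = 12 → M
  i=36: V-E = 17 → R
  i=37: O-C = 12 → M
  i=38: D-S = 11 → L
  shifts repeat with period 8: YNHMRMLJ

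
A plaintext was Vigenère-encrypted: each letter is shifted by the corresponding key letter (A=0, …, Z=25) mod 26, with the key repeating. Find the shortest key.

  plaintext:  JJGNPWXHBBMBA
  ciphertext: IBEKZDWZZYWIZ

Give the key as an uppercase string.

ZSYXKH

  i= 0: I-J = 25 → Z
  i= 1: B-J = 18 → S
  i= 2: E-G = 24 → Y
  i= 3: K-N = 23 → X
  i= 4: Z-P = 10 → K
  i= 5: D-W =  7 → H
  i= 6: W-X = 25 → Z
  i= 7: Z-H = 18 → S
  i= 8: Z-B = 24 → Y
  i= 9: Y-B = 23 → X
  i=10: W-M = 10 → K
  i=11: I-B =  7 → H
  i=12: Z-A = 25 → Z
  shifts repeat with period 6: ZSYXKH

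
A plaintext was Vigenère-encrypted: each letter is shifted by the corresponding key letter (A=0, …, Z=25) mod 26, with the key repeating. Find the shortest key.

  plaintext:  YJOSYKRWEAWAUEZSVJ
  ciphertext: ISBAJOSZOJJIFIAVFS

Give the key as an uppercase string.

KJNILEBD

  i= 0: I-Y = 10 → K
  i= 1: S-J =  9 → J
  i= 2: B-O = 13 → N
  i= 3: A-S =  8 → I
  i= 4: J-Y = 11 → L
  i= 5: O-K =  4 → E
  i= 6: S-R =  1 → B
  i= 7: Z-W =  3 → D
  i= 8: O-E = 10 → K
  i= 9: J-A =  9 → J
  i=10: J-W = 13 → N
  i=11: I-A =  8 → I
  i=12: F-U = 11 → L
  i=13: I-E =  4 → E
  i=14: A-Z =  1 → B
  i=15: V-S =  3 → D
  i=16: F-V = 10 → K
  i=17: S-J =  9 → J
  shifts repeat with period 8: KJNILEBD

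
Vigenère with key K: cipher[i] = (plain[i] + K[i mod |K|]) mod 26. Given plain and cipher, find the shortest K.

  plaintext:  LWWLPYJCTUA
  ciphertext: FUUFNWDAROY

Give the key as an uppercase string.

UYY

  i= 0: F-L = 20 → U
  i= 1: U-W = 24 → Y
  i= 2: U-W = 24 → Y
  i= 3: F-L = 20 → U
  i= 4: N-P = 24 → Y
  i= 5: W-Y = 24 → Y
  i= 6: D-J = 20 → U
  i= 7: A-C = 24 → Y
  i= 8: R-T = 24 → Y
  i= 9: O-U = 20 → U
  i=10: Y-A = 24 → Y
  shifts repeat with period 3: UYY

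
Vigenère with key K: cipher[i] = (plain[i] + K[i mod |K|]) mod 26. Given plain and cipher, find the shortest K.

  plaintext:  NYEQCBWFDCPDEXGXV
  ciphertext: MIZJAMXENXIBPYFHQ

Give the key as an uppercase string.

ZKVTYLB

  i= 0: M-N = 25 → Z
  i= 1: I-Y = 10 → K
  i= 2: Z-E = 21 → V
  i= 3: J-Q = 19 → T
  i= 4: A-C = 24 → Y
  i= 5: M-B = 11 → L
  i= 6: X-W =  1 → B
  i= 7: E-F = 25 → Z
  i= 8: N-D = 10 → K
  i= 9: X-C = 21 → V
  i=10: I-P = 19 → T
  i=11: B-D = 24 → Y
  i=12: P-E = 11 → L
  i=13: Y-X =  1 → B
  i=14: F-G = 25 → Z
  i=15: H-X = 10 → K
  i=16: Q-V = 21 → V
  shifts repeat with period 7: ZKVTYLB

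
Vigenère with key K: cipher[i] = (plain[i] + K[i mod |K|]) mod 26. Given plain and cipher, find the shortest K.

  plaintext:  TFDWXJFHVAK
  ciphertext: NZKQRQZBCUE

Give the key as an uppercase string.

  i= 0: N-T = 20 → U
  i= 1: Z-F = 20 → U
  i= 2: K-D =  7 → H
  i= 3: Q-W = 20 → U
  i= 4: R-X = 20 → U
  i= 5: Q-J =  7 → H
  i= 6: Z-F = 20 → U
  i= 7: B-H = 20 → U
  i= 8: C-V =  7 → H
  i= 9: U-A = 20 → U
  i=10: E-K = 20 → U
  shifts repeat with period 3: UUH

UUH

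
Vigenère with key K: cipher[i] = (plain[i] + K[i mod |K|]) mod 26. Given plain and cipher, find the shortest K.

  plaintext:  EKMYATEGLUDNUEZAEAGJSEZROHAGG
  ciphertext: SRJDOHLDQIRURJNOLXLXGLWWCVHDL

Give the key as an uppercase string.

  i= 0: S-E = 14 → O
  i= 1: R-K =  7 → H
  i= 2: J-M = 23 → X
  i= 3: D-Y =  5 → F
  i= 4: O-A = 14 → O
  i= 5: H-T = 14 → O
  i= 6: L-E =  7 → H
  i= 7: D-G = 23 → X
  i= 8: Q-L =  5 → F
  i= 9: I-U = 14 → O
  i=10: R-D = 14 → O
  i=11: U-N =  7 → H
  i=12: R-U = 23 → X
  i=13: J-E =  5 → F
  i=14: N-Z = 14 → O
  i=15: O-A = 14 → O
  i=16: L-E =  7 → H
  i=17: X-A = 23 → X
  i=18: L-G =  5 → F
  i=19: X-J = 14 → O
  i=20: G-S = 14 → O
  i=21: L-E =  7 → H
  i=22: W-Z = 23 → X
  i=23: W-R =  5 → F
  i=24: C-O = 14 → O
  i=25: V-H = 14 → O
  i=26: H-A =  7 → H
  i=27: D-G = 23 → X
  i=28: L-G =  5 → F
  shifts repeat with period 5: OHXFO

OHXFO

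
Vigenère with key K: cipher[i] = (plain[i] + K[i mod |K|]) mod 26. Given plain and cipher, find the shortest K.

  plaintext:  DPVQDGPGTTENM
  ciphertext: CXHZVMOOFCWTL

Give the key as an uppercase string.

ZIMJSG

  i= 0: C-D = 25 → Z
  i= 1: X-P =  8 → I
  i= 2: H-V = 12 → M
  i= 3: Z-Q =  9 → J
  i= 4: V-D = 18 → S
  i= 5: M-G =  6 → G
  i= 6: O-P = 25 → Z
  i= 7: O-G =  8 → I
  i= 8: F-T = 12 → M
  i= 9: C-T =  9 → J
  i=10: W-E = 18 → S
  i=11: T-N =  6 → G
  i=12: L-M = 25 → Z
  shifts repeat with period 6: ZIMJSG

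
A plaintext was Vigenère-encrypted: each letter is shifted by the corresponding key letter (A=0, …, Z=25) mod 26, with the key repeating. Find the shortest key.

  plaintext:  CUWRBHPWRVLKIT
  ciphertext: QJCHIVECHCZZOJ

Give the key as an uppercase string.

  i= 0: Q-C = 14 → O
  i= 1: J-U = 15 → P
  i= 2: C-W =  6 → G
  i= 3: H-R = 16 → Q
  i= 4: I-B =  7 → H
  i= 5: V-H = 14 → O
  i= 6: E-P = 15 → P
  i= 7: C-W =  6 → G
  i= 8: H-R = 16 → Q
  i= 9: C-V =  7 → H
  i=10: Z-L = 14 → O
  i=11: Z-K = 15 → P
  i=12: O-I =  6 → G
  i=13: J-T = 16 → Q
  shifts repeat with period 5: OPGQH

OPGQH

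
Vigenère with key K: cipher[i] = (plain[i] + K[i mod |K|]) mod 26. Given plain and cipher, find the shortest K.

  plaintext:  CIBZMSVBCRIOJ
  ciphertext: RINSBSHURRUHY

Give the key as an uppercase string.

  i= 0: R-C = 15 → P
  i= 1: I-I =  0 → A
  i= 2: N-B = 12 → M
  i= 3: S-Z = 19 → T
  i= 4: B-M = 15 → P
  i= 5: S-S =  0 → A
  i= 6: H-V = 12 → M
  i= 7: U-B = 19 → T
  i= 8: R-C = 15 → P
  i= 9: R-R =  0 → A
  i=10: U-I = 12 → M
  i=11: H-O = 19 → T
  i=12: Y-J = 15 → P
  shifts repeat with period 4: PAMT

PAMT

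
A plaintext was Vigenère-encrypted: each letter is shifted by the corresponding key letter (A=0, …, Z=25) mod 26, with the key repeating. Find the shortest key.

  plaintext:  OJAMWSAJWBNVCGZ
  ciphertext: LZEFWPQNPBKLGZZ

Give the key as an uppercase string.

XQETA

  i= 0: L-O = 23 → X
  i= 1: Z-J = 16 → Q
  i= 2: E-A =  4 → E
  i= 3: F-M = 19 → T
  i= 4: W-W =  0 → A
  i= 5: P-S = 23 → X
  i= 6: Q-A = 16 → Q
  i= 7: N-J =  4 → E
  i= 8: P-W = 19 → T
  i= 9: B-B =  0 → A
  i=10: K-N = 23 → X
  i=11: L-V = 16 → Q
  i=12: G-C =  4 → E
  i=13: Z-G = 19 → T
  i=14: Z-Z =  0 → A
  shifts repeat with period 5: XQETA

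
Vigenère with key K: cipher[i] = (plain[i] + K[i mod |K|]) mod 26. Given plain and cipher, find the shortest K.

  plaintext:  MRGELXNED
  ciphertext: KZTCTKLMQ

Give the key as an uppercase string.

  i= 0: K-M = 24 → Y
  i= 1: Z-R =  8 → I
  i= 2: T-G = 13 → N
  i= 3: C-E = 24 → Y
  i= 4: T-L =  8 → I
  i= 5: K-X = 13 → N
  i= 6: L-N = 24 → Y
  i= 7: M-E =  8 → I
  i= 8: Q-D = 13 → N
  shifts repeat with period 3: YIN

YIN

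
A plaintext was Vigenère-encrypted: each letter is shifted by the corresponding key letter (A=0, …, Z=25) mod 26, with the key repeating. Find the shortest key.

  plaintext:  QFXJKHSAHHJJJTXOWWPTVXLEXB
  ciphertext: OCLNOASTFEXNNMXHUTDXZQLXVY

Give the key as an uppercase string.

YXOEETAT

  i= 0: O-Q = 24 → Y
  i= 1: C-F = 23 → X
  i= 2: L-X = 14 → O
  i= 3: N-J =  4 → E
  i= 4: O-K =  4 → E
  i= 5: A-H = 19 → T
  i= 6: S-S =  0 → A
  i= 7: T-A = 19 → T
  i= 8: F-H = 24 → Y
  i= 9: E-H = 23 → X
  i=10: X-J = 14 → O
  i=11: N-J =  4 → E
  i=12: N-J =  4 → E
  i=13: M-T = 19 → T
  i=14: X-X =  0 → A
  i=15: H-O = 19 → T
  i=16: U-W = 24 → Y
  i=17: T-W = 23 → X
  i=18: D-P = 14 → O
  i=19: X-T =  4 → E
  i=20: Z-V =  4 → E
  i=21: Q-X = 19 → T
  i=22: L-L =  0 → A
  i=23: X-E = 19 → T
  i=24: V-X = 24 → Y
  i=25: Y-B = 23 → X
  shifts repeat with period 8: YXOEETAT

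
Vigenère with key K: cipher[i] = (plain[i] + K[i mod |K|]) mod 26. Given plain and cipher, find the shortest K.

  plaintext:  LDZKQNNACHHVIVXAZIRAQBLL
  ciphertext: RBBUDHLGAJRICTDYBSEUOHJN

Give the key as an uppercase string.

GYCKNUY

  i= 0: R-L =  6 → G
  i= 1: B-D = 24 → Y
  i= 2: B-Z =  2 → C
  i= 3: U-K = 10 → K
  i= 4: D-Q = 13 → N
  i= 5: H-N = 20 → U
  i= 6: L-N = 24 → Y
  i= 7: G-A =  6 → G
  i= 8: A-C = 24 → Y
  i= 9: J-H =  2 → C
  i=10: R-H = 10 → K
  i=11: I-V = 13 → N
  i=12: C-I = 20 → U
  i=13: T-V = 24 → Y
  i=14: D-X =  6 → G
  i=15: Y-A = 24 → Y
  i=16: B-Z =  2 → C
  i=17: S-I = 10 → K
  i=18: E-R = 13 → N
  i=19: U-A = 20 → U
  i=20: O-Q = 24 → Y
  i=21: H-B =  6 → G
  i=22: J-L = 24 → Y
  i=23: N-L =  2 → C
  shifts repeat with period 7: GYCKNUY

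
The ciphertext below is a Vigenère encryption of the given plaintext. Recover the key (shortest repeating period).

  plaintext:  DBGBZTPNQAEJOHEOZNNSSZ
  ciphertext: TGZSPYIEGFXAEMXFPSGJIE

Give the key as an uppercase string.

QFTR

  i= 0: T-D = 16 → Q
  i= 1: G-B =  5 → F
  i= 2: Z-G = 19 → T
  i= 3: S-B = 17 → R
  i= 4: P-Z = 16 → Q
  i= 5: Y-T =  5 → F
  i= 6: I-P = 19 → T
  i= 7: E-N = 17 → R
  i= 8: G-Q = 16 → Q
  i= 9: F-A =  5 → F
  i=10: X-E = 19 → T
  i=11: A-J = 17 → R
  i=12: E-O = 16 → Q
  i=13: M-H =  5 → F
  i=14: X-E = 19 → T
  i=15: F-O = 17 → R
  i=16: P-Z = 16 → Q
  i=17: S-N =  5 → F
  i=18: G-N = 19 → T
  i=19: J-S = 17 → R
  i=20: I-S = 16 → Q
  i=21: E-Z =  5 → F
  shifts repeat with period 4: QFTR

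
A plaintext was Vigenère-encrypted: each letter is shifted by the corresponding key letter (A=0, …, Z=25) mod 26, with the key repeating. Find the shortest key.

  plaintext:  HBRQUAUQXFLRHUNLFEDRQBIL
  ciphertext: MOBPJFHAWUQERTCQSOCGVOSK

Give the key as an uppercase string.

  i= 0: M-H =  5 → F
  i= 1: O-B = 13 → N
  i= 2: B-R = 10 → K
  i= 3: P-Q = 25 → Z
  i= 4: J-U = 15 → P
  i= 5: F-A =  5 → F
  i= 6: H-U = 13 → N
  i= 7: A-Q = 10 → K
  i= 8: W-X = 25 → Z
  i= 9: U-F = 15 → P
  i=10: Q-L =  5 → F
  i=11: E-R = 13 → N
  i=12: R-H = 10 → K
  i=13: T-U = 25 → Z
  i=14: C-N = 15 → P
  i=15: Q-L =  5 → F
  i=16: S-F = 13 → N
  i=17: O-E = 10 → K
  i=18: C-D = 25 → Z
  i=19: G-R = 15 → P
  i=20: V-Q =  5 → F
  i=21: O-B = 13 → N
  i=22: S-I = 10 → K
  i=23: K-L = 25 → Z
  shifts repeat with period 5: FNKZP

FNKZP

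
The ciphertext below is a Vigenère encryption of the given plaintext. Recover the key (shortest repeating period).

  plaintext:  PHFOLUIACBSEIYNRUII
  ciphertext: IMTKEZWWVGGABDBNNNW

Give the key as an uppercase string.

  i= 0: I-P = 19 → T
  i= 1: M-H =  5 → F
  i= 2: T-F = 14 → O
  i= 3: K-O = 22 → W
  i= 4: E-L = 19 → T
  i= 5: Z-U =  5 → F
  i= 6: W-I = 14 → O
  i= 7: W-A = 22 → W
  i= 8: V-C = 19 → T
  i= 9: G-B =  5 → F
  i=10: G-S = 14 → O
  i=11: A-E = 22 → W
  i=12: B-I = 19 → T
  i=13: D-Y =  5 → F
  i=14: B-N = 14 → O
  i=15: N-R = 22 → W
  i=16: N-U = 19 → T
  i=17: N-I =  5 → F
  i=18: W-I = 14 → O
  shifts repeat with period 4: TFOW

TFOW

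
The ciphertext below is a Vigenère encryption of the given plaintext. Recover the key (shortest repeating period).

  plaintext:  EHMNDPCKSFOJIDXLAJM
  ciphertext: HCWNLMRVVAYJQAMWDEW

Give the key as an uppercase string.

  i= 0: H-E =  3 → D
  i= 1: C-H = 21 → V
  i= 2: W-M = 10 → K
  i= 3: N-N =  0 → A
  i= 4: L-D =  8 → I
  i= 5: M-P = 23 → X
  i= 6: R-C = 15 → P
  i= 7: V-K = 11 → L
  i= 8: V-S =  3 → D
  i= 9: A-F = 21 → V
  i=10: Y-O = 10 → K
  i=11: J-J =  0 → A
  i=12: Q-I =  8 → I
  i=13: A-D = 23 → X
  i=14: M-X = 15 → P
  i=15: W-L = 11 → L
  i=16: D-A =  3 → D
  i=17: E-J = 21 → V
  i=18: W-M = 10 → K
  shifts repeat with period 8: DVKAIXPL

DVKAIXPL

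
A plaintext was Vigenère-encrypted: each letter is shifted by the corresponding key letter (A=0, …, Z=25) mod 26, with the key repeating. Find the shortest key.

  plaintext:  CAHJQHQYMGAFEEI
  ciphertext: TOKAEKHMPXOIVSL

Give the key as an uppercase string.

  i= 0: T-C = 17 → R
  i= 1: O-A = 14 → O
  i= 2: K-H =  3 → D
  i= 3: A-J = 17 → R
  i= 4: E-Q = 14 → O
  i= 5: K-H =  3 → D
  i= 6: H-Q = 17 → R
  i= 7: M-Y = 14 → O
  i= 8: P-M =  3 → D
  i= 9: X-G = 17 → R
  i=10: O-A = 14 → O
  i=11: I-F =  3 → D
  i=12: V-E = 17 → R
  i=13: S-E = 14 → O
  i=14: L-I =  3 → D
  shifts repeat with period 3: ROD

ROD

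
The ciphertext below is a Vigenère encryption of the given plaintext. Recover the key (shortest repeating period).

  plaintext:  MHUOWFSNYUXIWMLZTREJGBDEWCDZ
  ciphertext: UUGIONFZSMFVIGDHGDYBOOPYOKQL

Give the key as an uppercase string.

INMUS

  i= 0: U-M =  8 → I
  i= 1: U-H = 13 → N
  i= 2: G-U = 12 → M
  i= 3: I-O = 20 → U
  i= 4: O-W = 18 → S
  i= 5: N-F =  8 → I
  i= 6: F-S = 13 → N
  i= 7: Z-N = 12 → M
  i= 8: S-Y = 20 → U
  i= 9: M-U = 18 → S
  i=10: F-X =  8 → I
  i=11: V-I = 13 → N
  i=12: I-W = 12 → M
  i=13: G-M = 20 → U
  i=14: D-L = 18 → S
  i=15: H-Z =  8 → I
  i=16: G-T = 13 → N
  i=17: D-R = 12 → M
  i=18: Y-E = 20 → U
  i=19: B-J = 18 → S
  i=20: O-G =  8 → I
  i=21: O-B = 13 → N
  i=22: P-D = 12 → M
  i=23: Y-E = 20 → U
  i=24: O-W = 18 → S
  i=25: K-C =  8 → I
  i=26: Q-D = 13 → N
  i=27: L-Z = 12 → M
  shifts repeat with period 5: INMUS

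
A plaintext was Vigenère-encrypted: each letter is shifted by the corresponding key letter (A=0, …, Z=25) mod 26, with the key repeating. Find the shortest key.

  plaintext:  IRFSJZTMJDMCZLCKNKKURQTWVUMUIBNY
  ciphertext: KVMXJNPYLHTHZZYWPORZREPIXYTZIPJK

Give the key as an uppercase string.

  i= 0: K-I =  2 → C
  i= 1: V-R =  4 → E
  i= 2: M-F =  7 → H
  i= 3: X-S =  5 → F
  i= 4: J-J =  0 → A
  i= 5: N-Z = 14 → O
  i= 6: P-T = 22 → W
  i= 7: Y-M = 12 → M
  i= 8: L-J =  2 → C
  i= 9: H-D =  4 → E
  i=10: T-M =  7 → H
  i=11: H-C =  5 → F
  i=12: Z-Z =  0 → A
  i=13: Z-L = 14 → O
  i=14: Y-C = 22 → W
  i=15: W-K = 12 → M
  i=16: P-N =  2 → C
  i=17: O-K =  4 → E
  i=18: R-K =  7 → H
  i=19: Z-U =  5 → F
  i=20: R-R =  0 → A
  i=21: E-Q = 14 → O
  i=22: P-T = 22 → W
  i=23: I-W = 12 → M
  i=24: X-V =  2 → C
  i=25: Y-U =  4 → E
  i=26: T-M =  7 → H
  i=27: Z-U =  5 → F
  i=28: I-I =  0 → A
  i=29: P-B = 14 → O
  i=30: J-N = 22 → W
  i=31: K-Y = 12 → M
  shifts repeat with period 8: CEHFAOWM

CEHFAOWM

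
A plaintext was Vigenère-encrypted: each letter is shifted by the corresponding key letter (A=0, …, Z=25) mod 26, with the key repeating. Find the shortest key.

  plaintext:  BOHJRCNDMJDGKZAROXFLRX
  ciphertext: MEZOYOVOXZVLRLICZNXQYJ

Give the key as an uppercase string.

  i= 0: M-B = 11 → L
  i= 1: E-O = 16 → Q
  i= 2: Z-H = 18 → S
  i= 3: O-J =  5 → F
  i= 4: Y-R =  7 → H
  i= 5: O-C = 12 → M
  i= 6: V-N =  8 → I
  i= 7: O-D = 11 → L
  i= 8: X-M = 11 → L
  i= 9: Z-J = 16 → Q
  i=10: V-D = 18 → S
  i=11: L-G =  5 → F
  i=12: R-K =  7 → H
  i=13: L-Z = 12 → M
  i=14: I-A =  8 → I
  i=15: C-R = 11 → L
  i=16: Z-O = 11 → L
  i=17: N-X = 16 → Q
  i=18: X-F = 18 → S
  i=19: Q-L =  5 → F
  i=20: Y-R =  7 → H
  i=21: J-X = 12 → M
  shifts repeat with period 8: LQSFHMIL

LQSFHMIL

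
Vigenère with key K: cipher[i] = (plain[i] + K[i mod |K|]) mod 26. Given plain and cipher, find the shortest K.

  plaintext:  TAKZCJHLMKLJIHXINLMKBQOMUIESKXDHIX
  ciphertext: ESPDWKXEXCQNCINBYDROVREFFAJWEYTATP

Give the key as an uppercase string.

  i= 0: E-T = 11 → L
  i= 1: S-A = 18 → S
  i= 2: P-K =  5 → F
  i= 3: D-Z =  4 → E
  i= 4: W-C = 20 → U
  i= 5: K-J =  1 → B
  i= 6: X-H = 16 → Q
  i= 7: E-L = 19 → T
  i= 8: X-M = 11 → L
  i= 9: C-K = 18 → S
  i=10: Q-L =  5 → F
  i=11: N-J =  4 → E
  i=12: C-I = 20 → U
  i=13: I-H =  1 → B
  i=14: N-X = 16 → Q
  i=15: B-I = 19 → T
  i=16: Y-N = 11 → L
  i=17: D-L = 18 → S
  i=18: R-M =  5 → F
  i=19: O-K =  4 → E
  i=20: V-B = 20 → U
  i=21: R-Q =  1 → B
  i=22: E-O = 16 → Q
  i=23: F-M = 19 → T
  i=24: F-U = 11 → L
  i=25: A-I = 18 → S
  i=26: J-E =  5 → F
  i=27: W-S =  4 → E
  i=28: E-K = 20 → U
  i=29: Y-X =  1 → B
  i=30: T-D = 16 → Q
  i=31: A-H = 19 → T
  i=32: T-I = 11 → L
  i=33: P-X = 18 → S
  shifts repeat with period 8: LSFEUBQT

LSFEUBQT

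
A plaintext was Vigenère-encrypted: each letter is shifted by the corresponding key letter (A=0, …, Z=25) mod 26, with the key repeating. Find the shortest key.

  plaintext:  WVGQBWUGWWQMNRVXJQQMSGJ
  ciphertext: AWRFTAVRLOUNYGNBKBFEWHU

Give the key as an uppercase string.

  i= 0: A-W =  4 → E
  i= 1: W-V =  1 → B
  i= 2: R-G = 11 → L
  i= 3: F-Q = 15 → P
  i= 4: T-B = 18 → S
  i= 5: A-W =  4 → E
  i= 6: V-U =  1 → B
  i= 7: R-G = 11 → L
  i= 8: L-W = 15 → P
  i= 9: O-W = 18 → S
  i=10: U-Q =  4 → E
  i=11: N-M =  1 → B
  i=12: Y-N = 11 → L
  i=13: G-R = 15 → P
  i=14: N-V = 18 → S
  i=15: B-X =  4 → E
  i=16: K-J =  1 → B
  i=17: B-Q = 11 → L
  i=18: F-Q = 15 → P
  i=19: E-M = 18 → S
  i=20: W-S =  4 → E
  i=21: H-G =  1 → B
  i=22: U-J = 11 → L
  shifts repeat with period 5: EBLPS

EBLPS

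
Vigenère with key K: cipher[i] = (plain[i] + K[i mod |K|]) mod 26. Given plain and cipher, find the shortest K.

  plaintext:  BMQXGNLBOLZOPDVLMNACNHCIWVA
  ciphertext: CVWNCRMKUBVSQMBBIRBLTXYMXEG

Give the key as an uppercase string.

  i= 0: C-B =  1 → B
  i= 1: V-M =  9 → J
  i= 2: W-Q =  6 → G
  i= 3: N-X = 16 → Q
  i= 4: C-G = 22 → W
  i= 5: R-N =  4 → E
  i= 6: M-L =  1 → B
  i= 7: K-B =  9 → J
  i= 8: U-O =  6 → G
  i= 9: B-L = 16 → Q
  i=10: V-Z = 22 → W
  i=11: S-O =  4 → E
  i=12: Q-P =  1 → B
  i=13: M-D =  9 → J
  i=14: B-V =  6 → G
  i=15: B-L = 16 → Q
  i=16: I-M = 22 → W
  i=17: R-N =  4 → E
  i=18: B-A =  1 → B
  i=19: L-C =  9 → J
  i=20: T-N =  6 → G
  i=21: X-H = 16 → Q
  i=22: Y-C = 22 → W
  i=23: M-I =  4 → E
  i=24: X-W =  1 → B
  i=25: E-V =  9 → J
  i=26: G-A =  6 → G
  shifts repeat with period 6: BJGQWE

BJGQWE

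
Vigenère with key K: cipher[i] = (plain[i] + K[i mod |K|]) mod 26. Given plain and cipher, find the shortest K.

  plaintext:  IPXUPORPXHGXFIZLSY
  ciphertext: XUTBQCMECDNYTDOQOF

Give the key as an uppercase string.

  i= 0: X-I = 15 → P
  i= 1: U-P =  5 → F
  i= 2: T-X = 22 → W
  i= 3: B-U =  7 → H
  i= 4: Q-P =  1 → B
  i= 5: C-O = 14 → O
  i= 6: M-R = 21 → V
  i= 7: E-P = 15 → P
  i= 8: C-X =  5 → F
  i= 9: D-H = 22 → W
  i=10: N-G =  7 → H
  i=11: Y-X =  1 → B
  i=12: T-F = 14 → O
  i=13: D-I = 21 → V
  i=14: O-Z = 15 → P
  i=15: Q-L =  5 → F
  i=16: O-S = 22 → W
  i=17: F-Y =  7 → H
  shifts repeat with period 7: PFWHBOV

PFWHBOV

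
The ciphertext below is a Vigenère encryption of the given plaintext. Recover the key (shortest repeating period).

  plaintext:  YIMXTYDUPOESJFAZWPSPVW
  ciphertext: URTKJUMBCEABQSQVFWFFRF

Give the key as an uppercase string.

  i= 0: U-Y = 22 → W
  i= 1: R-I =  9 → J
  i= 2: T-M =  7 → H
  i= 3: K-X = 13 → N
  i= 4: J-T = 16 → Q
  i= 5: U-Y = 22 → W
  i= 6: M-D =  9 → J
  i= 7: B-U =  7 → H
  i= 8: C-P = 13 → N
  i= 9: E-O = 16 → Q
  i=10: A-E = 22 → W
  i=11: B-S =  9 → J
  i=12: Q-J =  7 → H
  i=13: S-F = 13 → N
  i=14: Q-A = 16 → Q
  i=15: V-Z = 22 → W
  i=16: F-W =  9 → J
  i=17: W-P =  7 → H
  i=18: F-S = 13 → N
  i=19: F-P = 16 → Q
  i=20: R-V = 22 → W
  i=21: F-W =  9 → J
  shifts repeat with period 5: WJHNQ

WJHNQ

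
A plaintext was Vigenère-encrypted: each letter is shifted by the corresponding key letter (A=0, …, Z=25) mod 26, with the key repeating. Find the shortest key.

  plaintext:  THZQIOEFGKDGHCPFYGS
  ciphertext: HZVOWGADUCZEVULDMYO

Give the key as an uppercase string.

OSWY

  i= 0: H-T = 14 → O
  i= 1: Z-H = 18 → S
  i= 2: V-Z = 22 → W
  i= 3: O-Q = 24 → Y
  i= 4: W-I = 14 → O
  i= 5: G-O = 18 → S
  i= 6: A-E = 22 → W
  i= 7: D-F = 24 → Y
  i= 8: U-G = 14 → O
  i= 9: C-K = 18 → S
  i=10: Z-D = 22 → W
  i=11: E-G = 24 → Y
  i=12: V-H = 14 → O
  i=13: U-C = 18 → S
  i=14: L-P = 22 → W
  i=15: D-F = 24 → Y
  i=16: M-Y = 14 → O
  i=17: Y-G = 18 → S
  i=18: O-S = 22 → W
  shifts repeat with period 4: OSWY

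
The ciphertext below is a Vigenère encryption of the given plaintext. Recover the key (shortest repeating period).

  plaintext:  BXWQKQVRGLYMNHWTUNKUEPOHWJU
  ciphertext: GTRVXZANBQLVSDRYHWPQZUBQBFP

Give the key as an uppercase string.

  i= 0: G-B =  5 → F
  i= 1: T-X = 22 → W
  i= 2: R-W = 21 → V
  i= 3: V-Q =  5 → F
  i= 4: X-K = 13 → N
  i= 5: Z-Q =  9 → J
  i= 6: A-V =  5 → F
  i= 7: N-R = 22 → W
  i= 8: B-G = 21 → V
  i= 9: Q-L =  5 → F
  i=10: L-Y = 13 → N
  i=11: V-M =  9 → J
  i=12: S-N =  5 → F
  i=13: D-H = 22 → W
  i=14: R-W = 21 → V
  i=15: Y-T =  5 → F
  i=16: H-U = 13 → N
  i=17: W-N =  9 → J
  i=18: P-K =  5 → F
  i=19: Q-U = 22 → W
  i=20: Z-E = 21 → V
  i=21: U-P =  5 → F
  i=22: B-O = 13 → N
  i=23: Q-H =  9 → J
  i=24: B-W =  5 → F
  i=25: F-J = 22 → W
  i=26: P-U = 21 → V
  shifts repeat with period 6: FWVFNJ

FWVFNJ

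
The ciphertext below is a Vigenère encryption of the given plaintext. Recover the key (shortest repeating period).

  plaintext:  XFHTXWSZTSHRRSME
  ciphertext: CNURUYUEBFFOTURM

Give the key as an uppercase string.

FINYXCC

  i= 0: C-X =  5 → F
  i= 1: N-F =  8 → I
  i= 2: U-H = 13 → N
  i= 3: R-T = 24 → Y
  i= 4: U-X = 23 → X
  i= 5: Y-W =  2 → C
  i= 6: U-S =  2 → C
  i= 7: E-Z =  5 → F
  i= 8: B-T =  8 → I
  i= 9: F-S = 13 → N
  i=10: F-H = 24 → Y
  i=11: O-R = 23 → X
  i=12: T-R =  2 → C
  i=13: U-S =  2 → C
  i=14: R-M =  5 → F
  i=15: M-E =  8 → I
  shifts repeat with period 7: FINYXCC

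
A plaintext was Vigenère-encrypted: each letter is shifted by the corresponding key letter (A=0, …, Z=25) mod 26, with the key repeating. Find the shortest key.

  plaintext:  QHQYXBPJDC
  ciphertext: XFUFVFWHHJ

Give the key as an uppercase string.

  i= 0: X-Q =  7 → H
  i= 1: F-H = 24 → Y
  i= 2: U-Q =  4 → E
  i= 3: F-Y =  7 → H
  i= 4: V-X = 24 → Y
  i= 5: F-B =  4 → E
  i= 6: W-P =  7 → H
  i= 7: H-J = 24 → Y
  i= 8: H-D =  4 → E
  i= 9: J-C =  7 → H
  shifts repeat with period 3: HYE

HYE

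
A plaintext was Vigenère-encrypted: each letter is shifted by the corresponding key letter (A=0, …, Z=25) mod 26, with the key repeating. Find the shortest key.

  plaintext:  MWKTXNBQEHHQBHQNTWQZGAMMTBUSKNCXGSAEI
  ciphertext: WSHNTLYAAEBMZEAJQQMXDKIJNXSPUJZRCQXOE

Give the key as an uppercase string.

  i= 0: W-M = 10 → K
  i= 1: S-W = 22 → W
  i= 2: H-K = 23 → X
  i= 3: N-T = 20 → U
  i= 4: T-X = 22 → W
  i= 5: L-N = 24 → Y
  i= 6: Y-B = 23 → X
  i= 7: A-Q = 10 → K
  i= 8: A-E = 22 → W
  i= 9: E-H = 23 → X
  i=10: B-H = 20 → U
  i=11: M-Q = 22 → W
  i=12: Z-B = 24 → Y
  i=13: E-H = 23 → X
  i=14: A-Q = 10 → K
  i=15: J-N = 22 → W
  i=16: Q-T = 23 → X
  i=17: Q-W = 20 → U
  i=18: M-Q = 22 → W
  i=19: X-Z = 24 → Y
  i=20: D-G = 23 → X
  i=21: K-A = 10 → K
  i=22: I-M = 22 → W
  i=23: J-M = 23 → X
  i=24: N-T = 20 → U
  i=25: X-B = 22 → W
  i=26: S-U = 24 → Y
  i=27: P-S = 23 → X
  i=28: U-K = 10 → K
  i=29: J-N = 22 → W
  i=30: Z-C = 23 → X
  i=31: R-X = 20 → U
  i=32: C-G = 22 → W
  i=33: Q-S = 24 → Y
  i=34: X-A = 23 → X
  i=35: O-E = 10 → K
  i=36: E-I = 22 → W
  shifts repeat with period 7: KWXUWYX

KWXUWYX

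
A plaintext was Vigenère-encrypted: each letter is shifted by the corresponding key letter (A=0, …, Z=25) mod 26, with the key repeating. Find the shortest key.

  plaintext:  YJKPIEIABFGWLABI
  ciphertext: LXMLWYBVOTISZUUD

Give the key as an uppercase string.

NOCWOUTV

  i= 0: L-Y = 13 → N
  i= 1: X-J = 14 → O
  i= 2: M-K =  2 → C
  i= 3: L-P = 22 → W
  i= 4: W-I = 14 → O
  i= 5: Y-E = 20 → U
  i= 6: B-I = 19 → T
  i= 7: V-A = 21 → V
  i= 8: O-B = 13 → N
  i= 9: T-F = 14 → O
  i=10: I-G =  2 → C
  i=11: S-W = 22 → W
  i=12: Z-L = 14 → O
  i=13: U-A = 20 → U
  i=14: U-B = 19 → T
  i=15: D-I = 21 → V
  shifts repeat with period 8: NOCWOUTV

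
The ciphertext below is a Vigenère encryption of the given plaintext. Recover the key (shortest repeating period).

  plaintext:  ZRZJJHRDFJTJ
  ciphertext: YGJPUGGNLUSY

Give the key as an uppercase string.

  i= 0: Y-Z = 25 → Z
  i= 1: G-R = 15 → P
  i= 2: J-Z = 10 → K
  i= 3: P-J =  6 → G
  i= 4: U-J = 11 → L
  i= 5: G-H = 25 → Z
  i= 6: G-R = 15 → P
  i= 7: N-D = 10 → K
  i= 8: L-F =  6 → G
  i= 9: U-J = 11 → L
  i=10: S-T = 25 → Z
  i=11: Y-J = 15 → P
  shifts repeat with period 5: ZPKGL

ZPKGL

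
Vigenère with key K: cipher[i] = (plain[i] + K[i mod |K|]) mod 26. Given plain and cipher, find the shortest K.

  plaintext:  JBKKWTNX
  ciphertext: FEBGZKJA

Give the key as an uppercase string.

  i= 0: F-J = 22 → W
  i= 1: E-B =  3 → D
  i= 2: B-K = 17 → R
  i= 3: G-K = 22 → W
  i= 4: Z-W =  3 → D
  i= 5: K-T = 17 → R
  i= 6: J-N = 22 → W
  i= 7: A-X =  3 → D
  shifts repeat with period 3: WDR

WDR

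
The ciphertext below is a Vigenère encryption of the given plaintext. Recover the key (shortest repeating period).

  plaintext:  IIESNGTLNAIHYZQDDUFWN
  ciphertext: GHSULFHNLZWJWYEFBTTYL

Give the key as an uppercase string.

YZOC

  i= 0: G-I = 24 → Y
  i= 1: H-I = 25 → Z
  i= 2: S-E = 14 → O
  i= 3: U-S =  2 → C
  i= 4: L-N = 24 → Y
  i= 5: F-G = 25 → Z
  i= 6: H-T = 14 → O
  i= 7: N-L =  2 → C
  i= 8: L-N = 24 → Y
  i= 9: Z-A = 25 → Z
  i=10: W-I = 14 → O
  i=11: J-H =  2 → C
  i=12: W-Y = 24 → Y
  i=13: Y-Z = 25 → Z
  i=14: E-Q = 14 → O
  i=15: F-D =  2 → C
  i=16: B-D = 24 → Y
  i=17: T-U = 25 → Z
  i=18: T-F = 14 → O
  i=19: Y-W =  2 → C
  i=20: L-N = 24 → Y
  shifts repeat with period 4: YZOC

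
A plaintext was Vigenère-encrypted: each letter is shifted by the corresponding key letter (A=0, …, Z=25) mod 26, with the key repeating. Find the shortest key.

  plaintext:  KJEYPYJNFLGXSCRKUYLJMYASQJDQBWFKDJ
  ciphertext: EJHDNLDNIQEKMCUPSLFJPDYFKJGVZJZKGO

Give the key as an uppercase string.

  i= 0: E-K = 20 → U
  i= 1: J-J =  0 → A
  i= 2: H-E =  3 → D
  i= 3: D-Y =  5 → F
  i= 4: N-P = 24 → Y
  i= 5: L-Y = 13 → N
  i= 6: D-J = 20 → U
  i= 7: N-N =  0 → A
  i= 8: I-F =  3 → D
  i= 9: Q-L =  5 → F
  i=10: E-G = 24 → Y
  i=11: K-X = 13 → N
  i=12: M-S = 20 → U
  i=13: C-C =  0 → A
  i=14: U-R =  3 → D
  i=15: P-K =  5 → F
  i=16: S-U = 24 → Y
  i=17: L-Y = 13 → N
  i=18: F-L = 20 → U
  i=19: J-J =  0 → A
  i=20: P-M =  3 → D
  i=21: D-Y =  5 → F
  i=22: Y-A = 24 → Y
  i=23: F-S = 13 → N
  i=24: K-Q = 20 → U
  i=25: J-J =  0 → A
  i=26: G-D =  3 → D
  i=27: V-Q =  5 → F
  i=28: Z-B = 24 → Y
  i=29: J-W = 13 → N
  i=30: Z-F = 20 → U
  i=31: K-K =  0 → A
  i=32: G-D =  3 → D
  i=33: O-J =  5 → F
  shifts repeat with period 6: UADFYN

UADFYN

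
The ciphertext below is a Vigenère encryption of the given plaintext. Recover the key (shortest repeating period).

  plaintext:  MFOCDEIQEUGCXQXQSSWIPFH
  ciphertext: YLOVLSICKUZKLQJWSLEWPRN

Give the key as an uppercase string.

  i= 0: Y-M = 12 → M
  i= 1: L-F =  6 → G
  i= 2: O-O =  0 → A
  i= 3: V-C = 19 → T
  i= 4: L-D =  8 → I
  i= 5: S-E = 14 → O
  i= 6: I-I =  0 → A
  i= 7: C-Q = 12 → M
  i= 8: K-E =  6 → G
  i= 9: U-U =  0 → A
  i=10: Z-G = 19 → T
  i=11: K-C =  8 → I
  i=12: L-X = 14 → O
  i=13: Q-Q =  0 → A
  i=14: J-X = 12 → M
  i=15: W-Q =  6 → G
  i=16: S-S =  0 → A
  i=17: L-S = 19 → T
  i=18: E-W =  8 → I
  i=19: W-I = 14 → O
  i=20: P-P =  0 → A
  i=21: R-F = 12 → M
  i=22: N-H =  6 → G
  shifts repeat with period 7: MGATIOA

MGATIOA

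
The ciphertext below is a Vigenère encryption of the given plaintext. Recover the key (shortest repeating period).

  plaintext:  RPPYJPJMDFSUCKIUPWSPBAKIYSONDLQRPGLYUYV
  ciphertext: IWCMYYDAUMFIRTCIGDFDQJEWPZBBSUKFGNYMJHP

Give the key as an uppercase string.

  i= 0: I-R = 17 → R
  i= 1: W-P =  7 → H
  i= 2: C-P = 13 → N
  i= 3: M-Y = 14 → O
  i= 4: Y-J = 15 → P
  i= 5: Y-P =  9 → J
  i= 6: D-J = 20 → U
  i= 7: A-M = 14 → O
  i= 8: U-D = 17 → R
  i= 9: M-F =  7 → H
  i=10: F-S = 13 → N
  i=11: I-U = 14 → O
  i=12: R-C = 15 → P
  i=13: T-K =  9 → J
  i=14: C-I = 20 → U
  i=15: I-U = 14 → O
  i=16: G-P = 17 → R
  i=17: D-W =  7 → H
  i=18: F-S = 13 → N
  i=19: D-P = 14 → O
  i=20: Q-B = 15 → P
  i=21: J-A =  9 → J
  i=22: E-K = 20 → U
  i=23: W-I = 14 → O
  i=24: P-Y = 17 → R
  i=25: Z-S =  7 → H
  i=26: B-O = 13 → N
  i=27: B-N = 14 → O
  i=28: S-D = 15 → P
  i=29: U-L =  9 → J
  i=30: K-Q = 20 → U
  i=31: F-R = 14 → O
  i=32: G-P = 17 → R
  i=33: N-G =  7 → H
  i=34: Y-L = 13 → N
  i=35: M-Y = 14 → O
  i=36: J-U = 15 → P
  i=37: H-Y =  9 → J
  i=38: P-V = 20 → U
  shifts repeat with period 8: RHNOPJUO

RHNOPJUO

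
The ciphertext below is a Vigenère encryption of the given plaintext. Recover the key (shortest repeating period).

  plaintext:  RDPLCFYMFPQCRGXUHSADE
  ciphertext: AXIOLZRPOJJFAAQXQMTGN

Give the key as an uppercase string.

JUTD

  i= 0: A-R =  9 → J
  i= 1: X-D = 20 → U
  i= 2: I-P = 19 → T
  i= 3: O-L =  3 → D
  i= 4: L-C =  9 → J
  i= 5: Z-F = 20 → U
  i= 6: R-Y = 19 → T
  i= 7: P-M =  3 → D
  i= 8: O-F =  9 → J
  i= 9: J-P = 20 → U
  i=10: J-Q = 19 → T
  i=11: F-C =  3 → D
  i=12: A-R =  9 → J
  i=13: A-G = 20 → U
  i=14: Q-X = 19 → T
  i=15: X-U =  3 → D
  i=16: Q-H =  9 → J
  i=17: M-S = 20 → U
  i=18: T-A = 19 → T
  i=19: G-D =  3 → D
  i=20: N-E =  9 → J
  shifts repeat with period 4: JUTD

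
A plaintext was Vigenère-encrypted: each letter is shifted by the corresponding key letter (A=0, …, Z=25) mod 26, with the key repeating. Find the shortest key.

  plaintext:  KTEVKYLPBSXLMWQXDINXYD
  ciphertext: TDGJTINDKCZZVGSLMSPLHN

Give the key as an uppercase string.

JKCO

  i= 0: T-K =  9 → J
  i= 1: D-T = 10 → K
  i= 2: G-E =  2 → C
  i= 3: J-V = 14 → O
  i= 4: T-K =  9 → J
  i= 5: I-Y = 10 → K
  i= 6: N-L =  2 → C
  i= 7: D-P = 14 → O
  i= 8: K-B =  9 → J
  i= 9: C-S = 10 → K
  i=10: Z-X =  2 → C
  i=11: Z-L = 14 → O
  i=12: V-M =  9 → J
  i=13: G-W = 10 → K
  i=14: S-Q =  2 → C
  i=15: L-X = 14 → O
  i=16: M-D =  9 → J
  i=17: S-I = 10 → K
  i=18: P-N =  2 → C
  i=19: L-X = 14 → O
  i=20: H-Y =  9 → J
  i=21: N-D = 10 → K
  shifts repeat with period 4: JKCO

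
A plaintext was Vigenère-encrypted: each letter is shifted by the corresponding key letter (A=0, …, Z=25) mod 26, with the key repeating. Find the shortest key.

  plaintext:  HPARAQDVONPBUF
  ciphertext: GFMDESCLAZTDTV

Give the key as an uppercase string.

  i= 0: G-H = 25 → Z
  i= 1: F-P = 16 → Q
  i= 2: M-A = 12 → M
  i= 3: D-R = 12 → M
  i= 4: E-A =  4 → E
  i= 5: S-Q =  2 → C
  i= 6: C-D = 25 → Z
  i= 7: L-V = 16 → Q
  i= 8: A-O = 12 → M
  i= 9: Z-N = 12 → M
  i=10: T-P =  4 → E
  i=11: D-B =  2 → C
  i=12: T-U = 25 → Z
  i=13: V-F = 16 → Q
  shifts repeat with period 6: ZQMMEC

ZQMMEC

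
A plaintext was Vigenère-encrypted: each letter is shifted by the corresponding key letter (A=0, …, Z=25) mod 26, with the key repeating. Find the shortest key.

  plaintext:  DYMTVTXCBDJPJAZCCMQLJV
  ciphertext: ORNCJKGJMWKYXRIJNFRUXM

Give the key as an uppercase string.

LTBJORJH

  i= 0: O-D = 11 → L
  i= 1: R-Y = 19 → T
  i= 2: N-M =  1 → B
  i= 3: C-T =  9 → J
  i= 4: J-V = 14 → O
  i= 5: K-T = 17 → R
  i= 6: G-X =  9 → J
  i= 7: J-C =  7 → H
  i= 8: M-B = 11 → L
  i= 9: W-D = 19 → T
  i=10: K-J =  1 → B
  i=11: Y-P =  9 → J
  i=12: X-J = 14 → O
  i=13: R-A = 17 → R
  i=14: I-Z =  9 → J
  i=15: J-C =  7 → H
  i=16: N-C = 11 → L
  i=17: F-M = 19 → T
  i=18: R-Q =  1 → B
  i=19: U-L =  9 → J
  i=20: X-J = 14 → O
  i=21: M-V = 17 → R
  shifts repeat with period 8: LTBJORJH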